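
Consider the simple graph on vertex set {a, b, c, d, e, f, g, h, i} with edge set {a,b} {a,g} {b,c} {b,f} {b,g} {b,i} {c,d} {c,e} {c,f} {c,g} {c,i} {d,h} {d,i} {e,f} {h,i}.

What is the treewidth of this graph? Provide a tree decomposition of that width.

Treewidth 2.
One such decomposition:
Bags: B1 = {b, c, f}  B2 = {b, c, i}  B3 = {c, d, i}  B4 = {b, c, g}  B5 = {c, e, f}  B6 = {a, b, g}  B7 = {d, h, i}
Tree: B1–B2, B2–B3, B2–B4, B1–B5, B4–B6, B3–B7

The largest bag has 3 vertices, giving width 2; this decomposition certifies tw(G) ≤ 2. For the lower bound, the 3 vertices {d, h, i} are pairwise adjacent, and any tree decomposition puts a clique entirely inside one bag — forcing width ≥ 2. Hence tw(G) = 2 exactly.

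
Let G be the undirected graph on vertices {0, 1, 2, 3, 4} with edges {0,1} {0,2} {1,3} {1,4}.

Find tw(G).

1

A width-1 tree decomposition is:
Bags: B1 = {0, 1}  B2 = {1, 4}  B3 = {1, 3}  B4 = {0, 2}
Tree: B1–B2, B1–B3, B1–B4
Every bag has size at most 2, so the width is 2 − 1 = 1 and tw(G) ≤ 1. Any graph with an edge has treewidth ≥ 1, and G has the edge 0–1. Hence tw(G) = 1 exactly.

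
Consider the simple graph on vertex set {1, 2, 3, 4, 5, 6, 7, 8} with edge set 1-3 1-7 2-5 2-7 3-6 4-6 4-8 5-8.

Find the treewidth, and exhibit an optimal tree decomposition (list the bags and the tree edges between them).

Treewidth 2.
Bags: B1 = {2, 5, 7}  B2 = {1, 5, 7}  B3 = {1, 3, 5}  B4 = {3, 5, 6}  B5 = {4, 5, 6}  B6 = {4, 5, 8}
Tree: B1–B2, B2–B3, B3–B4, B4–B5, B5–B6

Every bag has size at most 3, so the width is 3 − 1 = 2 and tw(G) ≤ 2. The edges 5–2–7–1–3–6–4–8–5 form a cycle, so G is not a tree and its treewidth is at least 2. Combining the bounds, tw(G) = 2.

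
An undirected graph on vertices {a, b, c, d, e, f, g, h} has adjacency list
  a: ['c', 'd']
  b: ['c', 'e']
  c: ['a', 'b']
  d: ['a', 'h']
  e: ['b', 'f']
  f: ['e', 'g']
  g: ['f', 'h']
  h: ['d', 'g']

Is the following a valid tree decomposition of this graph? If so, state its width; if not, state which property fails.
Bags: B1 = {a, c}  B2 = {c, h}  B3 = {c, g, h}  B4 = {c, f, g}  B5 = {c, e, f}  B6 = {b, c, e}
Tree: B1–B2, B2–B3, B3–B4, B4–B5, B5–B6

A tree decomposition must satisfy three properties: every vertex lies in some bag; for every edge, both endpoints lie together in some bag; and for every vertex, the bags containing it form a connected subtree. Here vertex d appears in no bag, so the decomposition is invalid.

No — vertex d appears in no bag.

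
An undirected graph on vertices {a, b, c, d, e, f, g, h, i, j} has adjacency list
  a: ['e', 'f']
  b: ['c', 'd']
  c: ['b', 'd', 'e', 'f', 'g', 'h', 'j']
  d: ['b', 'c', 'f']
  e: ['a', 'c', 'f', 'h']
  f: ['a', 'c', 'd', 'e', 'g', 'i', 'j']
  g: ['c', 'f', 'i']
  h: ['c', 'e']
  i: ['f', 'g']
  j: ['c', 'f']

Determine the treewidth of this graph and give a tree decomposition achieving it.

Treewidth 2.
Bags: B1 = {c, f, g}  B2 = {c, e, f}  B3 = {c, f, j}  B4 = {c, d, f}  B5 = {b, c, d}  B6 = {a, e, f}  B7 = {f, g, i}  B8 = {c, e, h}
Tree: B1–B2, B2–B3, B3–B4, B4–B5, B2–B6, B1–B7, B2–B8

Every bag has size at most 3, so the width is 3 − 1 = 2 and tw(G) ≤ 2. Conversely, {c, e, h} is a clique of size 3, and the vertices of any clique must share a bag in every tree decomposition; so some bag has ≥ 3 vertices and tw(G) ≥ 2. Combining the bounds, tw(G) = 2.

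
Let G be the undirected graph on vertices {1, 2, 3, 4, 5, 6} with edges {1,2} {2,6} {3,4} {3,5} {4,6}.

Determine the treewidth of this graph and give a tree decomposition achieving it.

Each bag holds 2 vertices, so the decomposition has width 1, which upper-bounds the treewidth. Any graph with an edge has treewidth ≥ 1, and G has the edge 1–2. Hence tw(G) = 1 exactly.

Treewidth 1.
One optimal decomposition is:
Bags: B1 = {1, 2}  B2 = {2, 6}  B3 = {4, 6}  B4 = {3, 4}  B5 = {3, 5}
Tree: B1–B2, B2–B3, B3–B4, B4–B5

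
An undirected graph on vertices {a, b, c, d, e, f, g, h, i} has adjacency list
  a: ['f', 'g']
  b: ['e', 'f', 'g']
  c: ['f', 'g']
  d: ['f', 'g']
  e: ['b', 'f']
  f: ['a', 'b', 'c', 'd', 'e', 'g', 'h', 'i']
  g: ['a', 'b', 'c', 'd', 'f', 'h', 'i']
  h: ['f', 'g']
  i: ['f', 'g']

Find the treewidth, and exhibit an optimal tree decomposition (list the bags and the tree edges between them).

The largest bag has 3 vertices, giving width 2; this decomposition certifies tw(G) ≤ 2. For the lower bound, the 3 vertices {d, f, g} are pairwise adjacent, and any tree decomposition puts a clique entirely inside one bag — forcing width ≥ 2. Combining the bounds, tw(G) = 2.

Treewidth 2.
One optimal decomposition is:
Bags: B1 = {d, f, g}  B2 = {b, f, g}  B3 = {f, g, h}  B4 = {b, e, f}  B5 = {c, f, g}  B6 = {a, f, g}  B7 = {f, g, i}
Tree: B1–B2, B2–B3, B2–B4, B1–B5, B1–B6, B5–B7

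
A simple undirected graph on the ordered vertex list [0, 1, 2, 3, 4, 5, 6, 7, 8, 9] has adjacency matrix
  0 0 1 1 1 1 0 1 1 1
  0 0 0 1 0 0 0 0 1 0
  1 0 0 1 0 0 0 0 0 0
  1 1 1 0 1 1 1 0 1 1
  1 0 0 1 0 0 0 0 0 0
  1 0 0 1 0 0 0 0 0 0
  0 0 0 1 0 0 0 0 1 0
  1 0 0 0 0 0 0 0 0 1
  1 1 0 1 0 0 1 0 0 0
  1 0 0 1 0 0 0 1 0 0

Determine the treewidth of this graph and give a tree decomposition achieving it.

The largest bag has 3 vertices, giving width 2; this decomposition certifies tw(G) ≤ 2. On the other hand G contains the 3-clique {0, 2, 3}. A clique must lie in a single bag of any decomposition, so no decomposition can have width below 2. Combining the bounds, tw(G) = 2.

Treewidth 2.
One optimal decomposition is:
Bags: B1 = {0, 3, 4}  B2 = {0, 3, 9}  B3 = {0, 2, 3}  B4 = {0, 3, 8}  B5 = {0, 7, 9}  B6 = {1, 3, 8}  B7 = {0, 3, 5}  B8 = {3, 6, 8}
Tree: B1–B2, B1–B3, B3–B4, B2–B5, B4–B6, B3–B7, B4–B8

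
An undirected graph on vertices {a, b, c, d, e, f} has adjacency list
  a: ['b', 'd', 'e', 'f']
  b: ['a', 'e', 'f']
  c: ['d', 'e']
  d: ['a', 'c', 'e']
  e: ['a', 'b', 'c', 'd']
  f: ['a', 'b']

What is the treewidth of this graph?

2

A width-2 tree decomposition is:
Bags: B1 = {a, d, e}  B2 = {a, b, e}  B3 = {c, d, e}  B4 = {a, b, f}
Tree: B1–B2, B1–B3, B2–B4
Every bag has size at most 3, so the width is 3 − 1 = 2 and tw(G) ≤ 2. Conversely, {c, d, e} is a clique of size 3, and the vertices of any clique must share a bag in every tree decomposition; so some bag has ≥ 3 vertices and tw(G) ≥ 2. Therefore the treewidth is 2.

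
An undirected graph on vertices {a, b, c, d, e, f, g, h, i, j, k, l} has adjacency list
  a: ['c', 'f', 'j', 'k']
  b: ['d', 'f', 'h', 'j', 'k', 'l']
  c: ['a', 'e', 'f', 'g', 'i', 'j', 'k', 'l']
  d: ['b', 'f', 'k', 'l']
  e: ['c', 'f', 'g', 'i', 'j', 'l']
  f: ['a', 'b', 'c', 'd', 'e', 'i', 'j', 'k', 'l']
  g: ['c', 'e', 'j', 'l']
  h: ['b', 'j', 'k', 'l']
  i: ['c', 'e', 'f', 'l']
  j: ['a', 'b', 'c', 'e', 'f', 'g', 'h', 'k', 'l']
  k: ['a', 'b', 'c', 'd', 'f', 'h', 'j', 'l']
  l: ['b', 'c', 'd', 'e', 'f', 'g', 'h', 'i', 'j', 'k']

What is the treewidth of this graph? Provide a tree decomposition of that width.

The largest bag has 5 vertices, giving width 4; this decomposition certifies tw(G) ≤ 4. For the lower bound, the 5 vertices {a, c, f, j, k} are pairwise adjacent, and any tree decomposition puts a clique entirely inside one bag — forcing width ≥ 4. The upper and lower bounds meet at 4, so that is the treewidth.

Treewidth 4.
One such decomposition:
Bags: B1 = {c, f, j, k, l}  B2 = {b, f, j, k, l}  B3 = {c, e, f, j, l}  B4 = {c, e, g, j, l}  B5 = {c, e, f, i, l}  B6 = {b, d, f, k, l}  B7 = {b, h, j, k, l}  B8 = {a, c, f, j, k}
Tree: B1–B2, B1–B3, B3–B4, B3–B5, B2–B6, B2–B7, B1–B8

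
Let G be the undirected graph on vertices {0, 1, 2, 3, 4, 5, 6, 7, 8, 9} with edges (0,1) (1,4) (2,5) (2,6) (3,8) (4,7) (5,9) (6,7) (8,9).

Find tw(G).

1

A width-1 tree decomposition is:
Bags: B1 = {3, 8}  B2 = {8, 9}  B3 = {5, 9}  B4 = {2, 5}  B5 = {2, 6}  B6 = {6, 7}  B7 = {4, 7}  B8 = {1, 4}  B9 = {0, 1}
Tree: B1–B2, B2–B3, B3–B4, B4–B5, B5–B6, B6–B7, B7–B8, B8–B9
Every bag has size at most 2, so the width is 2 − 1 = 1 and tw(G) ≤ 1. Since G has at least one edge (e.g. 3–8), it is not an edgeless graph, so tw(G) ≥ 1. The upper and lower bounds meet at 1, so that is the treewidth.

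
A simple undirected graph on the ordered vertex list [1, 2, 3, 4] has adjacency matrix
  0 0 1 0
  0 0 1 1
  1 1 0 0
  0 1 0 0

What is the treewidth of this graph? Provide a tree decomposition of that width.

Treewidth 1.
One such decomposition:
Bags: B1 = {1, 3}  B2 = {2, 3}  B3 = {2, 4}
Tree: B1–B2, B2–B3

Each bag holds 2 vertices, so the decomposition has width 1, which upper-bounds the treewidth. G has an edge, so its treewidth is at least 1. The upper and lower bounds meet at 1, so that is the treewidth.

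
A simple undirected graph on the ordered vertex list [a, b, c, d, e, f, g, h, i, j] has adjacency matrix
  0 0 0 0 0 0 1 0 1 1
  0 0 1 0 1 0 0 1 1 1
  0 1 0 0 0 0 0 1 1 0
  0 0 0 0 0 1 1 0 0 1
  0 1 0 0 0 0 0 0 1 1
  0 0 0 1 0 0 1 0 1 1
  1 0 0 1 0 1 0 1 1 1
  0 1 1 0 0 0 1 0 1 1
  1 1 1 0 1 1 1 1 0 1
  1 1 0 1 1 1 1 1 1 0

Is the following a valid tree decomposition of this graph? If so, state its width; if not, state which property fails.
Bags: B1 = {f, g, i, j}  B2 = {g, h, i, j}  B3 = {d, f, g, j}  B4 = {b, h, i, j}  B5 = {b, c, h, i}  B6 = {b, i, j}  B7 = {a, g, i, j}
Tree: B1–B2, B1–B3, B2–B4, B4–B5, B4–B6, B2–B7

A tree decomposition must satisfy three properties: every vertex lies in some bag; for every edge, both endpoints lie together in some bag; and for every vertex, the bags containing it form a connected subtree. Here vertex e appears in no bag, so the decomposition is invalid.

No — vertex e appears in no bag.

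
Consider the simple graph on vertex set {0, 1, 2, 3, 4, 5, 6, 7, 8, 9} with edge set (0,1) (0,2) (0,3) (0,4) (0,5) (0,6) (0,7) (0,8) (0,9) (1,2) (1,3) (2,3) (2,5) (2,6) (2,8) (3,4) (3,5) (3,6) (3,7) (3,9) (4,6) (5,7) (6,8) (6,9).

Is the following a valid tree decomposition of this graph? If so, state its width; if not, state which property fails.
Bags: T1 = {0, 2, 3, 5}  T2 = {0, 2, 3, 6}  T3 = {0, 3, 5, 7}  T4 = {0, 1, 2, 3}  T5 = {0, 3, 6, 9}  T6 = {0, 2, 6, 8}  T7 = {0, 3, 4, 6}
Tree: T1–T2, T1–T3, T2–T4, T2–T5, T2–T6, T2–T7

Checking the three conditions: (i) the bags cover all of {0, 1, 2, 3, 4, 5, 6, 7, 8, 9}; (ii) for each edge, some bag contains both endpoints; (iii) the bags containing any fixed vertex form a subtree. All hold, so the decomposition is valid with width 4 − 1 = 3.

Yes; width 3.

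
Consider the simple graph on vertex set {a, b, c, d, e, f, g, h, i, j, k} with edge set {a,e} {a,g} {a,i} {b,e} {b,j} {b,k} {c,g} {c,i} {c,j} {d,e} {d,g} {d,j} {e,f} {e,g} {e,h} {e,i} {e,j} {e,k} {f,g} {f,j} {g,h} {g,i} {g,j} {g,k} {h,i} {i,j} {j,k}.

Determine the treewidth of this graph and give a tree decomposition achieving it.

Treewidth 3.
One optimal decomposition is:
Bags: B1 = {e, g, j, k}  B2 = {e, g, i, j}  B3 = {e, f, g, j}  B4 = {b, e, j, k}  B5 = {e, g, h, i}  B6 = {a, e, g, i}  B7 = {d, e, g, j}  B8 = {c, g, i, j}
Tree: B1–B2, B2–B3, B1–B4, B2–B5, B2–B6, B1–B7, B2–B8

Every bag has size at most 4, so the width is 4 − 1 = 3 and tw(G) ≤ 3. On the other hand G contains the 4-clique {d, e, g, j}. A clique must lie in a single bag of any decomposition, so no decomposition can have width below 3. Therefore the treewidth is 3.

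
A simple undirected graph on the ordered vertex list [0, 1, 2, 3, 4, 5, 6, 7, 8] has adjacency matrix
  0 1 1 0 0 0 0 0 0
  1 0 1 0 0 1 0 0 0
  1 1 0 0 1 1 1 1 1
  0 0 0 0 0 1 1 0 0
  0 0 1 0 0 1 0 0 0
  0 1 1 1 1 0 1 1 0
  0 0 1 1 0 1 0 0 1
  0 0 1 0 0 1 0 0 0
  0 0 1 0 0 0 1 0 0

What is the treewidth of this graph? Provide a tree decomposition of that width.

Treewidth 2.
Bags: B1 = {1, 2, 5}  B2 = {0, 1, 2}  B3 = {2, 5, 6}  B4 = {2, 4, 5}  B5 = {2, 6, 8}  B6 = {3, 5, 6}  B7 = {2, 5, 7}
Tree: B1–B2, B1–B3, B3–B4, B3–B5, B3–B6, B4–B7

The largest bag has 3 vertices, giving width 2; this decomposition certifies tw(G) ≤ 2. Conversely, {0, 1, 2} is a clique of size 3, and the vertices of any clique must share a bag in every tree decomposition; so some bag has ≥ 3 vertices and tw(G) ≥ 2. Therefore the treewidth is 2.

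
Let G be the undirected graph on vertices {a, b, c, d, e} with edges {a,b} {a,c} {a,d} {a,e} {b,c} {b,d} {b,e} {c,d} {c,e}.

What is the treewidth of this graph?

3

A width-3 tree decomposition is:
Bags: B1 = {a, b, c, e}  B2 = {a, b, c, d}
Tree: B1–B2
The largest bag has 4 vertices, giving width 3; this decomposition certifies tw(G) ≤ 3. For the lower bound, the 4 vertices {a, b, c, d} are pairwise adjacent, and any tree decomposition puts a clique entirely inside one bag — forcing width ≥ 3. Therefore the treewidth is 3.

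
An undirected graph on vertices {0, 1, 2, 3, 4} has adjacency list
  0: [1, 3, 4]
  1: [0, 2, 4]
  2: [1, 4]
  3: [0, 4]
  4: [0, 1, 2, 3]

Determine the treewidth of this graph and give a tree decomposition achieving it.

Treewidth 2.
One such decomposition:
Bags: B1 = {0, 3, 4}  B2 = {0, 1, 4}  B3 = {1, 2, 4}
Tree: B1–B2, B2–B3

The largest bag has 3 vertices, giving width 2; this decomposition certifies tw(G) ≤ 2. On the other hand G contains the 3-clique {0, 1, 4}. A clique must lie in a single bag of any decomposition, so no decomposition can have width below 2. Therefore the treewidth is 2.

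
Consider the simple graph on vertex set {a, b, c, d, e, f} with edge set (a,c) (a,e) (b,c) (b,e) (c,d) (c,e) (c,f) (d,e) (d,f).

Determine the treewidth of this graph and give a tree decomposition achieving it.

Each bag holds 3 vertices, so the decomposition has width 2, which upper-bounds the treewidth. For the lower bound, the 3 vertices {c, d, e} are pairwise adjacent, and any tree decomposition puts a clique entirely inside one bag — forcing width ≥ 2. Combining the bounds, tw(G) = 2.

Treewidth 2.
One such decomposition:
Bags: B1 = {b, c, e}  B2 = {c, d, e}  B3 = {a, c, e}  B4 = {c, d, f}
Tree: B1–B2, B1–B3, B2–B4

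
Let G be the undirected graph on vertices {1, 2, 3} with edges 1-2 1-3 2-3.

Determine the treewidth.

A width-2 tree decomposition is:
Bags: B1 = {1, 2, 3}
Tree: (single bag)
A single bag containing all 3 vertices is trivially a valid decomposition of width 2. For the lower bound, the 3 vertices {1, 2, 3} are pairwise adjacent, and any tree decomposition puts a clique entirely inside one bag — forcing width ≥ 2. Therefore the treewidth is 2.

2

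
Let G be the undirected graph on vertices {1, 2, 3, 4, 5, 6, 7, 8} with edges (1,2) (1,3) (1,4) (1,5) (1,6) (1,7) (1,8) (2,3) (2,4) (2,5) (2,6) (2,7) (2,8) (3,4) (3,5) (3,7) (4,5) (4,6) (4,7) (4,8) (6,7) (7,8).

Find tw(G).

A width-4 tree decomposition is:
Bags: B1 = {1, 2, 3, 4, 7}  B2 = {1, 2, 4, 7, 8}  B3 = {1, 2, 4, 6, 7}  B4 = {1, 2, 3, 4, 5}
Tree: B1–B2, B1–B3, B1–B4
The largest bag has 5 vertices, giving width 4; this decomposition certifies tw(G) ≤ 4. Conversely, {1, 2, 3, 4, 5} is a clique of size 5, and the vertices of any clique must share a bag in every tree decomposition; so some bag has ≥ 5 vertices and tw(G) ≥ 4. The upper and lower bounds meet at 4, so that is the treewidth.

4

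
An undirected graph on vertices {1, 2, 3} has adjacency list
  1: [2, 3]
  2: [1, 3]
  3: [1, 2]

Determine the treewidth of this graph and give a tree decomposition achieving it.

Treewidth 2.
One such decomposition:
Bags: B1 = {1, 2, 3}
Tree: (single bag)

A single bag containing all 3 vertices is trivially a valid decomposition of width 2. For the lower bound, the 3 vertices {1, 2, 3} are pairwise adjacent, and any tree decomposition puts a clique entirely inside one bag — forcing width ≥ 2. The upper and lower bounds meet at 2, so that is the treewidth.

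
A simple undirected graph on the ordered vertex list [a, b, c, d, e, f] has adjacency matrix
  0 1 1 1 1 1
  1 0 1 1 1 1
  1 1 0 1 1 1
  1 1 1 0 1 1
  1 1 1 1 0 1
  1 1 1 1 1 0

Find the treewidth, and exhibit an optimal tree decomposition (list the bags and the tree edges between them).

Treewidth 5.
One optimal decomposition is:
Bags: B1 = {a, b, c, d, e, f}
Tree: (single bag)

A single bag containing all 6 vertices is trivially a valid decomposition of width 5. For the lower bound, the 6 vertices {a, b, c, d, e, f} are pairwise adjacent, and any tree decomposition puts a clique entirely inside one bag — forcing width ≥ 5. Therefore the treewidth is 5.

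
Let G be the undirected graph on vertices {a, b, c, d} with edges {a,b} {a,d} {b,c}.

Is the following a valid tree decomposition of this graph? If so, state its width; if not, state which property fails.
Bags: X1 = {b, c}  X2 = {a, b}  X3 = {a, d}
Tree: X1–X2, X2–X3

Yes; width 1.

Checking the three conditions: (i) the bags cover all of {a, b, c, d}; (ii) for each edge, some bag contains both endpoints; (iii) the bags containing any fixed vertex form a subtree. All hold, so the decomposition is valid with width 2 − 1 = 1.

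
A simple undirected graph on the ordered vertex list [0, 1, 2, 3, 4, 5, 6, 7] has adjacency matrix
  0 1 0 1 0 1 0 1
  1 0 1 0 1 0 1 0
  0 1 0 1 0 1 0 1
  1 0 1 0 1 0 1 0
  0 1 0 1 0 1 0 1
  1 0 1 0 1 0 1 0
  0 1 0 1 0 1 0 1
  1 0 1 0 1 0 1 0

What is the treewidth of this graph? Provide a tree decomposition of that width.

Every bag has size at most 5, so the width is 5 − 1 = 4 and tw(G) ≤ 4. For the lower bound: the 5 vertex sets {0,5}, {3,6}, {2,7}, {1}, {4} are disjoint, each induces a connected subgraph, and every pair is joined by at least one edge of G. Contracting each set to a single vertex therefore yields K_{5} as a minor, and since treewidth is minor-monotone, tw(G) ≥ tw(K_{5}) = 4. Therefore the treewidth is 4.

Treewidth 4.
One optimal decomposition is:
Bags: B1 = {0, 1, 3, 5, 7}  B2 = {1, 3, 5, 6, 7}  B3 = {1, 2, 3, 5, 7}  B4 = {1, 3, 4, 5, 7}
Tree: B1–B2, B2–B3, B3–B4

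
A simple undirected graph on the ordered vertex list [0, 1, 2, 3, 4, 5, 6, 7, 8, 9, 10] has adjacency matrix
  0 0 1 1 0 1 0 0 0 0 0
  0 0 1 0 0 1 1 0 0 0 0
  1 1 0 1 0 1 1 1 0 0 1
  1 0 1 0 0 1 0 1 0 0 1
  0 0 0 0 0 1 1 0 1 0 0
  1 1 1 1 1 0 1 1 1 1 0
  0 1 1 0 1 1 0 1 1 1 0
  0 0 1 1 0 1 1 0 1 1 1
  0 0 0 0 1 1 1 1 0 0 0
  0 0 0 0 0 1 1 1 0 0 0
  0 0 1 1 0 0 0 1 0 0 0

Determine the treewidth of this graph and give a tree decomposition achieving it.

The largest bag has 4 vertices, giving width 3; this decomposition certifies tw(G) ≤ 3. Conversely, {2, 3, 7, 10} is a clique of size 4, and the vertices of any clique must share a bag in every tree decomposition; so some bag has ≥ 4 vertices and tw(G) ≥ 3. The upper and lower bounds meet at 3, so that is the treewidth.

Treewidth 3.
One such decomposition:
Bags: B1 = {2, 5, 6, 7}  B2 = {1, 2, 5, 6}  B3 = {2, 3, 5, 7}  B4 = {2, 3, 7, 10}  B5 = {5, 6, 7, 8}  B6 = {4, 5, 6, 8}  B7 = {5, 6, 7, 9}  B8 = {0, 2, 3, 5}
Tree: B1–B2, B1–B3, B3–B4, B1–B5, B5–B6, B1–B7, B3–B8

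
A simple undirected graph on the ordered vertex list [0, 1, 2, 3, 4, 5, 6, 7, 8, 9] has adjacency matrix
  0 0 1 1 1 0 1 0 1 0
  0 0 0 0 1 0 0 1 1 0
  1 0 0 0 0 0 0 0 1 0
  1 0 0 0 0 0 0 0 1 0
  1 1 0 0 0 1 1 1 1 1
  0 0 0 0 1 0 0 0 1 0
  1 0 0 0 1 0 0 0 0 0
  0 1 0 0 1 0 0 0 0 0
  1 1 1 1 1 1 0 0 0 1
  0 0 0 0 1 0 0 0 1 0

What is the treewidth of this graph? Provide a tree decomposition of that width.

The largest bag has 3 vertices, giving width 2; this decomposition certifies tw(G) ≤ 2. On the other hand G contains the 3-clique {0, 2, 8}. A clique must lie in a single bag of any decomposition, so no decomposition can have width below 2. Therefore the treewidth is 2.

Treewidth 2.
One such decomposition:
Bags: B1 = {1, 4, 8}  B2 = {0, 4, 8}  B3 = {1, 4, 7}  B4 = {0, 4, 6}  B5 = {0, 2, 8}  B6 = {0, 3, 8}  B7 = {4, 8, 9}  B8 = {4, 5, 8}
Tree: B1–B2, B1–B3, B2–B4, B2–B5, B5–B6, B2–B7, B1–B8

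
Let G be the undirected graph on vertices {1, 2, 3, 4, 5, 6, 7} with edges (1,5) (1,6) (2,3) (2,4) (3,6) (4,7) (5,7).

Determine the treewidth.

2

A width-2 tree decomposition is:
Bags: B1 = {1, 5, 6}  B2 = {3, 5, 6}  B3 = {2, 3, 5}  B4 = {2, 4, 5}  B5 = {4, 5, 7}
Tree: B1–B2, B2–B3, B3–B4, B4–B5
The largest bag has 3 vertices, giving width 2; this decomposition certifies tw(G) ≤ 2. The edges 5–1–6–3–2–4–7–5 form a cycle, so G is not a tree and its treewidth is at least 2. Combining the bounds, tw(G) = 2.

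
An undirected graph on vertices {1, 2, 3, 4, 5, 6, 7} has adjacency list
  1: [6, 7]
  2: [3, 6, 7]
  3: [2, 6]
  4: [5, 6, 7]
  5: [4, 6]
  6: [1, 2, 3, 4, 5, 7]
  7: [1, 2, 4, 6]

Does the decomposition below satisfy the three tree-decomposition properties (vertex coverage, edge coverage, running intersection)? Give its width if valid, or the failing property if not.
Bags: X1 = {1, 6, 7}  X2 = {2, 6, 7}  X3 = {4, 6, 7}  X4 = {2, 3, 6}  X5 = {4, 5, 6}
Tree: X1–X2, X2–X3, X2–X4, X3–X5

Yes; width 2.

Checking the three conditions: (i) the bags cover all of {1, 2, 3, 4, 5, 6, 7}; (ii) for each edge, some bag contains both endpoints; (iii) the bags containing any fixed vertex form a subtree. All hold, so the decomposition is valid with width 3 − 1 = 2.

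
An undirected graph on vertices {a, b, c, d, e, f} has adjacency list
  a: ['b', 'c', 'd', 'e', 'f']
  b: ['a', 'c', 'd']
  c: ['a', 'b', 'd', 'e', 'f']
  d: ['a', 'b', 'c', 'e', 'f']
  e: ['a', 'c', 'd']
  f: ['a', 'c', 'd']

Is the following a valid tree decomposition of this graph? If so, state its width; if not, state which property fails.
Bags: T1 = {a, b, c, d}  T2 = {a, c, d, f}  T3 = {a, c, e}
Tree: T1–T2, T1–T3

No — edge (d,e) lies in no bag.

A tree decomposition must satisfy three properties: every vertex lies in some bag; for every edge, both endpoints lie together in some bag; and for every vertex, the bags containing it form a connected subtree. Here edge (d,e) lies in no bag, so the decomposition is invalid.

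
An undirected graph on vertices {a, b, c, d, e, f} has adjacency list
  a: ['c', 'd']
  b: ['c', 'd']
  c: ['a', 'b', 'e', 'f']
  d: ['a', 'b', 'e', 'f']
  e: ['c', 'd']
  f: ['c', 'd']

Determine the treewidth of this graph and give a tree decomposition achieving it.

Every bag has size at most 3, so the width is 3 − 1 = 2 and tw(G) ≤ 2. For the lower bound, G contains the cycle c–b–d–e–c, so G is not a forest; only forests have treewidth ≤ 1, hence tw(G) ≥ 2. Therefore the treewidth is 2.

Treewidth 2.
Bags: B1 = {b, c, d}  B2 = {c, d, e}  B3 = {a, c, d}  B4 = {c, d, f}
Tree: B1–B2, B2–B3, B3–B4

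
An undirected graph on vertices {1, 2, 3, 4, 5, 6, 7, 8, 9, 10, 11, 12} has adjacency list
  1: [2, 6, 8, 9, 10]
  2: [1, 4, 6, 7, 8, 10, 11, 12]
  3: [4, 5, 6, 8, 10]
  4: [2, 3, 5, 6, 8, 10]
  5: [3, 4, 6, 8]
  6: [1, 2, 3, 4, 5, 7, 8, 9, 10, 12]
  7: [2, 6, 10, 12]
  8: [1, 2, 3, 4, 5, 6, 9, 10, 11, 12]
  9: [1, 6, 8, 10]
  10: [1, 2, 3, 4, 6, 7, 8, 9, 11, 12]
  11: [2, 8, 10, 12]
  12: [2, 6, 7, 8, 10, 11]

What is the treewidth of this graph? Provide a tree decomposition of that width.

Treewidth 4.
Bags: B1 = {1, 2, 6, 8, 10}  B2 = {2, 4, 6, 8, 10}  B3 = {2, 6, 8, 10, 12}  B4 = {1, 6, 8, 9, 10}  B5 = {3, 4, 6, 8, 10}  B6 = {3, 4, 5, 6, 8}  B7 = {2, 8, 10, 11, 12}  B8 = {2, 6, 7, 10, 12}
Tree: B1–B2, B1–B3, B1–B4, B2–B5, B5–B6, B3–B7, B3–B8

Every bag has size at most 5, so the width is 5 − 1 = 4 and tw(G) ≤ 4. On the other hand G contains the 5-clique {2, 8, 10, 11, 12}. A clique must lie in a single bag of any decomposition, so no decomposition can have width below 4. Combining the bounds, tw(G) = 4.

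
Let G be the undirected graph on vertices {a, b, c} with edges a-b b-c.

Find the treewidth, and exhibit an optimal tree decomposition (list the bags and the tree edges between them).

Each bag holds 2 vertices, so the decomposition has width 1, which upper-bounds the treewidth. Since G has at least one edge (e.g. a–b), it is not an edgeless graph, so tw(G) ≥ 1. Combining the bounds, tw(G) = 1.

Treewidth 1.
Bags: B1 = {a, b}  B2 = {b, c}
Tree: B1–B2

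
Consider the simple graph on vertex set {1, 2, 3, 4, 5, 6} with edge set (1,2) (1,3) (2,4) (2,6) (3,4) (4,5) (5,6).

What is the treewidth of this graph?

2

A width-2 tree decomposition is:
Bags: B1 = {1, 2, 3}  B2 = {2, 3, 4}  B3 = {2, 4, 6}  B4 = {4, 5, 6}
Tree: B1–B2, B2–B3, B3–B4
Each bag holds 3 vertices, so the decomposition has width 2, which upper-bounds the treewidth. For the lower bound, G contains the cycle 1–3–4–2–1, so G is not a forest; only forests have treewidth ≤ 1, hence tw(G) ≥ 2. Hence tw(G) = 2 exactly.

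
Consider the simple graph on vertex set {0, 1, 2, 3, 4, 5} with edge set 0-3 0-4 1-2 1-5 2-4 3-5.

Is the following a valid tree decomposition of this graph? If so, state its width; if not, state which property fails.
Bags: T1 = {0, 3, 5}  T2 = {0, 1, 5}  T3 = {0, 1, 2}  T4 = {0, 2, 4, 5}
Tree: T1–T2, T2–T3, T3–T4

No — bags containing vertex 5 are not connected in the tree.

A tree decomposition must satisfy three properties: every vertex lies in some bag; for every edge, both endpoints lie together in some bag; and for every vertex, the bags containing it form a connected subtree. Here bags containing vertex 5 are not connected in the tree, so the decomposition is invalid.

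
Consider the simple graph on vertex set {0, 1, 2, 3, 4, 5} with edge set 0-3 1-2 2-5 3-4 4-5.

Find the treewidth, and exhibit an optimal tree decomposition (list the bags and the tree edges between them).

Every bag has size at most 2, so the width is 2 − 1 = 1 and tw(G) ≤ 1. Since G has at least one edge (e.g. 1–2), it is not an edgeless graph, so tw(G) ≥ 1. Therefore the treewidth is 1.

Treewidth 1.
One optimal decomposition is:
Bags: B1 = {1, 2}  B2 = {2, 5}  B3 = {4, 5}  B4 = {3, 4}  B5 = {0, 3}
Tree: B1–B2, B2–B3, B3–B4, B4–B5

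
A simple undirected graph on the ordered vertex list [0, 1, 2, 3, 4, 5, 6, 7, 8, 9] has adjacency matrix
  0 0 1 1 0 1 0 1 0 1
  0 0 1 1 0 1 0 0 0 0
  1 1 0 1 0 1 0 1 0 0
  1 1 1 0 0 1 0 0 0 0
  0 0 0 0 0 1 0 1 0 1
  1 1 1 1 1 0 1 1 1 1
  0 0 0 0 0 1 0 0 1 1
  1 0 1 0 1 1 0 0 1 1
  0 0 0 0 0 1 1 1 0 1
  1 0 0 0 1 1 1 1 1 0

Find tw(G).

A width-3 tree decomposition is:
Bags: B1 = {4, 5, 7, 9}  B2 = {0, 5, 7, 9}  B3 = {0, 2, 5, 7}  B4 = {0, 2, 3, 5}  B5 = {5, 7, 8, 9}  B6 = {5, 6, 8, 9}  B7 = {1, 2, 3, 5}
Tree: B1–B2, B2–B3, B3–B4, B2–B5, B5–B6, B4–B7
Every bag has size at most 4, so the width is 4 − 1 = 3 and tw(G) ≤ 3. On the other hand G contains the 4-clique {1, 2, 3, 5}. A clique must lie in a single bag of any decomposition, so no decomposition can have width below 3. Combining the bounds, tw(G) = 3.

3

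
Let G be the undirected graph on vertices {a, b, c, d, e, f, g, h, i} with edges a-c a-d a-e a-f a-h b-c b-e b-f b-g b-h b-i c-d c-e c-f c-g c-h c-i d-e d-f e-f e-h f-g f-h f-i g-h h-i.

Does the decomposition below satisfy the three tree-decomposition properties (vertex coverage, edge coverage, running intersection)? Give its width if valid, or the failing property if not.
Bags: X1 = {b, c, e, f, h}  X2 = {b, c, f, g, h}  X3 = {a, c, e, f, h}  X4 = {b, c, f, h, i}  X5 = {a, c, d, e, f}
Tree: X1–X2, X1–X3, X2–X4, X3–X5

Vertex coverage: the bags together contain {a, b, c, d, e, f, g, h, i}, the full vertex set. Edge coverage: each edge of G has both endpoints in at least one bag. Running intersection: for every vertex, the bags containing it form a connected subtree. All three properties hold, so this is a valid tree decomposition of width max|bag| − 1 = 4, and hence tw(G) ≤ 4.

Yes; width 4.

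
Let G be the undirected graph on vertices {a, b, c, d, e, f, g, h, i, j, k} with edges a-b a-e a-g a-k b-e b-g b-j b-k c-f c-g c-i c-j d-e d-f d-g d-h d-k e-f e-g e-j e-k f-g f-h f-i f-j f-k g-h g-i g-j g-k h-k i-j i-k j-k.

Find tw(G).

A width-4 tree decomposition is:
Bags: B1 = {e, f, g, j, k}  B2 = {b, e, g, j, k}  B3 = {a, b, e, g, k}  B4 = {d, e, f, g, k}  B5 = {f, g, i, j, k}  B6 = {d, f, g, h, k}  B7 = {c, f, g, i, j}
Tree: B1–B2, B2–B3, B1–B4, B1–B5, B4–B6, B5–B7
Each bag holds 5 vertices, so the decomposition has width 4, which upper-bounds the treewidth. On the other hand G contains the 5-clique {c, f, g, i, j}. A clique must lie in a single bag of any decomposition, so no decomposition can have width below 4. Therefore the treewidth is 4.

4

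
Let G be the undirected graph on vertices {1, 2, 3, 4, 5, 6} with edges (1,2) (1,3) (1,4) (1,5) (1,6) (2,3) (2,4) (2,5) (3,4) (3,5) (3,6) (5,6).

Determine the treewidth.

3

A width-3 tree decomposition is:
Bags: B1 = {1, 2, 3, 5}  B2 = {1, 3, 5, 6}  B3 = {1, 2, 3, 4}
Tree: B1–B2, B1–B3
Each bag holds 4 vertices, so the decomposition has width 3, which upper-bounds the treewidth. For the lower bound, the 4 vertices {1, 2, 3, 4} are pairwise adjacent, and any tree decomposition puts a clique entirely inside one bag — forcing width ≥ 3. The upper and lower bounds meet at 3, so that is the treewidth.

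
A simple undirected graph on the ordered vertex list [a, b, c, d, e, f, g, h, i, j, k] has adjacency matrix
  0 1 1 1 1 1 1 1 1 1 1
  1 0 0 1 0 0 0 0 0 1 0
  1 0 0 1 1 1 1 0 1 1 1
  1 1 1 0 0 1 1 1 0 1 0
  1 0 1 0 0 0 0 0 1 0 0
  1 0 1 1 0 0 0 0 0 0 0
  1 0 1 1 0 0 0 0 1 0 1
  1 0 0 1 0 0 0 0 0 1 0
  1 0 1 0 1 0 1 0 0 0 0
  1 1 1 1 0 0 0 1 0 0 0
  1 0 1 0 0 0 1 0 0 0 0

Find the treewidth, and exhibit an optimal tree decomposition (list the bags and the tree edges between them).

The largest bag has 4 vertices, giving width 3; this decomposition certifies tw(G) ≤ 3. Conversely, {a, d, h, j} is a clique of size 4, and the vertices of any clique must share a bag in every tree decomposition; so some bag has ≥ 4 vertices and tw(G) ≥ 3. Combining the bounds, tw(G) = 3.

Treewidth 3.
One such decomposition:
Bags: B1 = {a, c, d, f}  B2 = {a, c, d, g}  B3 = {a, c, d, j}  B4 = {a, d, h, j}  B5 = {a, c, g, i}  B6 = {a, c, e, i}  B7 = {a, c, g, k}  B8 = {a, b, d, j}
Tree: B1–B2, B2–B3, B3–B4, B2–B5, B5–B6, B2–B7, B3–B8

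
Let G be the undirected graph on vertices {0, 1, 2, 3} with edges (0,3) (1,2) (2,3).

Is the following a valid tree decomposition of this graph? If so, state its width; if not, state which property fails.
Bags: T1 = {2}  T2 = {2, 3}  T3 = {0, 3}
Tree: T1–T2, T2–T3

A tree decomposition must satisfy three properties: every vertex lies in some bag; for every edge, both endpoints lie together in some bag; and for every vertex, the bags containing it form a connected subtree. Here vertex 1 appears in no bag, so the decomposition is invalid.

No — vertex 1 appears in no bag.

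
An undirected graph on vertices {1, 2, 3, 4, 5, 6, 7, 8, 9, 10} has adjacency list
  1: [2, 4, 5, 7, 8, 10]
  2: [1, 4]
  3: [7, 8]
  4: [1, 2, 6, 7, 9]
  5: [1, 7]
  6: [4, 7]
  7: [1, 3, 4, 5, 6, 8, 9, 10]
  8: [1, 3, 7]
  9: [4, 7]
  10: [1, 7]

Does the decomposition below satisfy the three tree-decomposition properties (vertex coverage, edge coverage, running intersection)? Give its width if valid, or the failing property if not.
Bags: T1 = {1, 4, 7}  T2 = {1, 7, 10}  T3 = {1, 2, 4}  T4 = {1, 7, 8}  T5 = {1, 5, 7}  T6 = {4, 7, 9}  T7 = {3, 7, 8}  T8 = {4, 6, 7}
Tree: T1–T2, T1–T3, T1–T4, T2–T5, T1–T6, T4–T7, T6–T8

Yes; width 2.

Every vertex of G appears in some bag (union = {1, 2, 3, 4, 5, 6, 7, 8, 9, 10}); every edge is covered by a bag; and for each vertex v the set of bags containing v is connected in the bag tree. The decomposition is therefore valid. The largest bag has 3 vertices, so the width is 2.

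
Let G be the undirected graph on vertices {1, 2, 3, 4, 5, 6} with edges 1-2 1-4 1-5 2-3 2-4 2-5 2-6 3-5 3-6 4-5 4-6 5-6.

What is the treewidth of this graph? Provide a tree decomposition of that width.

Treewidth 3.
One optimal decomposition is:
Bags: B1 = {2, 3, 5, 6}  B2 = {2, 4, 5, 6}  B3 = {1, 2, 4, 5}
Tree: B1–B2, B2–B3

The largest bag has 4 vertices, giving width 3; this decomposition certifies tw(G) ≤ 3. For the lower bound, the 4 vertices {2, 3, 5, 6} are pairwise adjacent, and any tree decomposition puts a clique entirely inside one bag — forcing width ≥ 3. The upper and lower bounds meet at 3, so that is the treewidth.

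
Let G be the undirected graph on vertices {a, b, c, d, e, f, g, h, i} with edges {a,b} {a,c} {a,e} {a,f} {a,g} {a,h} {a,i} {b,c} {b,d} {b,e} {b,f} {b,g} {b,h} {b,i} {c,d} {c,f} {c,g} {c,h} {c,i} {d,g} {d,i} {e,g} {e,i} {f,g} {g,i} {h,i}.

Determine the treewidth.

A width-4 tree decomposition is:
Bags: B1 = {a, b, e, g, i}  B2 = {a, b, c, g, i}  B3 = {b, c, d, g, i}  B4 = {a, b, c, f, g}  B5 = {a, b, c, h, i}
Tree: B1–B2, B2–B3, B2–B4, B2–B5
Each bag holds 5 vertices, so the decomposition has width 4, which upper-bounds the treewidth. Conversely, {a, b, c, f, g} is a clique of size 5, and the vertices of any clique must share a bag in every tree decomposition; so some bag has ≥ 5 vertices and tw(G) ≥ 4. Therefore the treewidth is 4.

4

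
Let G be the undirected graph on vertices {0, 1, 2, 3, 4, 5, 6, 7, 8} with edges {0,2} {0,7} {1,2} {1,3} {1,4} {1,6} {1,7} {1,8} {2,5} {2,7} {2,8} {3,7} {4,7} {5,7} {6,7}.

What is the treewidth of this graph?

A width-2 tree decomposition is:
Bags: B1 = {0, 2, 7}  B2 = {1, 2, 7}  B3 = {2, 5, 7}  B4 = {1, 2, 8}  B5 = {1, 4, 7}  B6 = {1, 6, 7}  B7 = {1, 3, 7}
Tree: B1–B2, B1–B3, B2–B4, B2–B5, B5–B6, B6–B7
Each bag holds 3 vertices, so the decomposition has width 2, which upper-bounds the treewidth. On the other hand G contains the 3-clique {1, 2, 8}. A clique must lie in a single bag of any decomposition, so no decomposition can have width below 2. The upper and lower bounds meet at 2, so that is the treewidth.

2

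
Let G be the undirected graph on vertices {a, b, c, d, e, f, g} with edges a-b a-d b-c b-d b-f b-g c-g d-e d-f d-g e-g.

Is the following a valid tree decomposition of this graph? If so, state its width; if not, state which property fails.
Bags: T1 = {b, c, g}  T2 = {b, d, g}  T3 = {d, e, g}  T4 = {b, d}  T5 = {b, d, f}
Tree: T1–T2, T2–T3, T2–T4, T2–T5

No — vertex a appears in no bag.

A tree decomposition must satisfy three properties: every vertex lies in some bag; for every edge, both endpoints lie together in some bag; and for every vertex, the bags containing it form a connected subtree. Here vertex a appears in no bag, so the decomposition is invalid.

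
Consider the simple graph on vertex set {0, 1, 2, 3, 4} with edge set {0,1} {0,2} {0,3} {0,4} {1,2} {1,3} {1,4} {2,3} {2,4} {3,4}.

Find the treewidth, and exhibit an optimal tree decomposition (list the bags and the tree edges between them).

Treewidth 4.
Bags: B1 = {0, 1, 2, 3, 4}
Tree: (single bag)

With just one bag of size 5, the width is 5 − 1 = 4, so tw(G) ≤ 4. On the other hand G contains the 5-clique {0, 1, 2, 3, 4}. A clique must lie in a single bag of any decomposition, so no decomposition can have width below 4. Combining the bounds, tw(G) = 4.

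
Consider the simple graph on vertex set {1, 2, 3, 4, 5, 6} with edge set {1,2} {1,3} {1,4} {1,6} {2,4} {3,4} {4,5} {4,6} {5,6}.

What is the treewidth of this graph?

2

A width-2 tree decomposition is:
Bags: B1 = {1, 4, 6}  B2 = {1, 2, 4}  B3 = {1, 3, 4}  B4 = {4, 5, 6}
Tree: B1–B2, B1–B3, B1–B4
The largest bag has 3 vertices, giving width 2; this decomposition certifies tw(G) ≤ 2. On the other hand G contains the 3-clique {1, 2, 4}. A clique must lie in a single bag of any decomposition, so no decomposition can have width below 2. The upper and lower bounds meet at 2, so that is the treewidth.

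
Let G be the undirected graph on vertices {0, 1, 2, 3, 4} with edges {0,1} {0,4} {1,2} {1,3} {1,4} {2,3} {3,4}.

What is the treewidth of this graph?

2

A width-2 tree decomposition is:
Bags: B1 = {1, 3, 4}  B2 = {1, 2, 3}  B3 = {0, 1, 4}
Tree: B1–B2, B1–B3
Every bag has size at most 3, so the width is 3 − 1 = 2 and tw(G) ≤ 2. For the lower bound, the 3 vertices {0, 1, 4} are pairwise adjacent, and any tree decomposition puts a clique entirely inside one bag — forcing width ≥ 2. Hence tw(G) = 2 exactly.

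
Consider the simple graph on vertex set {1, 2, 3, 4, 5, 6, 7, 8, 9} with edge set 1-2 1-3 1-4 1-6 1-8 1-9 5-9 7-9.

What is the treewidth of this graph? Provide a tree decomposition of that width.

Treewidth 1.
One optimal decomposition is:
Bags: B1 = {1, 9}  B2 = {1, 3}  B3 = {1, 8}  B4 = {7, 9}  B5 = {1, 2}  B6 = {1, 6}  B7 = {5, 9}  B8 = {1, 4}
Tree: B1–B2, B2–B3, B1–B4, B2–B5, B2–B6, B1–B7, B1–B8

Every bag has size at most 2, so the width is 2 − 1 = 1 and tw(G) ≤ 1. Any graph with an edge has treewidth ≥ 1, and G has the edge 9–1. Therefore the treewidth is 1.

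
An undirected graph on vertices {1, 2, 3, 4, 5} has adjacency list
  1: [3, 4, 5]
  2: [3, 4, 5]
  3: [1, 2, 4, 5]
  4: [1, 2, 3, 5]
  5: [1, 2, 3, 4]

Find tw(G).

3

A width-3 tree decomposition is:
Bags: B1 = {1, 3, 4, 5}  B2 = {2, 3, 4, 5}
Tree: B1–B2
Every bag has size at most 4, so the width is 4 − 1 = 3 and tw(G) ≤ 3. For the lower bound, the 4 vertices {1, 3, 4, 5} are pairwise adjacent, and any tree decomposition puts a clique entirely inside one bag — forcing width ≥ 3. Therefore the treewidth is 3.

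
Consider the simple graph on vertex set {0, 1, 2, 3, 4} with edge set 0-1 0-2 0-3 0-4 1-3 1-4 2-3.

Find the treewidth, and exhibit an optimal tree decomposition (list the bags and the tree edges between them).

Each bag holds 3 vertices, so the decomposition has width 2, which upper-bounds the treewidth. Conversely, {0, 1, 3} is a clique of size 3, and the vertices of any clique must share a bag in every tree decomposition; so some bag has ≥ 3 vertices and tw(G) ≥ 2. Hence tw(G) = 2 exactly.

Treewidth 2.
Bags: B1 = {0, 1, 3}  B2 = {0, 2, 3}  B3 = {0, 1, 4}
Tree: B1–B2, B1–B3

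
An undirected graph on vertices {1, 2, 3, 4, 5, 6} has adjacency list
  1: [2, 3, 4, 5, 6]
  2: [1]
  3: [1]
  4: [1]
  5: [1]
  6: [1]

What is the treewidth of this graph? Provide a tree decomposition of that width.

Each bag holds 2 vertices, so the decomposition has width 1, which upper-bounds the treewidth. Since G has at least one edge (e.g. 1–2), it is not an edgeless graph, so tw(G) ≥ 1. Combining the bounds, tw(G) = 1.

Treewidth 1.
Bags: B1 = {1, 2}  B2 = {1, 6}  B3 = {1, 3}  B4 = {1, 4}  B5 = {1, 5}
Tree: B1–B2, B1–B3, B2–B4, B4–B5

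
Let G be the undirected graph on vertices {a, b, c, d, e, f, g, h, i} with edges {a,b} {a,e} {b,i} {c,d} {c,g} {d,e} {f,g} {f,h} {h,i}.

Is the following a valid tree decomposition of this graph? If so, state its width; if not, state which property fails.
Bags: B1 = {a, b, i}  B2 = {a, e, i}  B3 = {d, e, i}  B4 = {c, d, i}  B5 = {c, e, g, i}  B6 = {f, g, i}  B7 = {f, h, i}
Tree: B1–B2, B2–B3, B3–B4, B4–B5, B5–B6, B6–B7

A tree decomposition must satisfy three properties: every vertex lies in some bag; for every edge, both endpoints lie together in some bag; and for every vertex, the bags containing it form a connected subtree. Here bags containing vertex e are not connected in the tree, so the decomposition is invalid.

No — bags containing vertex e are not connected in the tree.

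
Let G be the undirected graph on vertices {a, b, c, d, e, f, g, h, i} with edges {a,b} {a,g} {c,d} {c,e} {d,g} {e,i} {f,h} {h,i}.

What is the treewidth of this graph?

1

A width-1 tree decomposition is:
Bags: B1 = {f, h}  B2 = {h, i}  B3 = {e, i}  B4 = {c, e}  B5 = {c, d}  B6 = {d, g}  B7 = {a, g}  B8 = {a, b}
Tree: B1–B2, B2–B3, B3–B4, B4–B5, B5–B6, B6–B7, B7–B8
Every bag has size at most 2, so the width is 2 − 1 = 1 and tw(G) ≤ 1. Since G has at least one edge (e.g. f–h), it is not an edgeless graph, so tw(G) ≥ 1. Therefore the treewidth is 1.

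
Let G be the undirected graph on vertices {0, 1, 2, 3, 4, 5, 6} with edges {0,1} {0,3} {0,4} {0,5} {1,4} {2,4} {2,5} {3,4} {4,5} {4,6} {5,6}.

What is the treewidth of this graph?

2

A width-2 tree decomposition is:
Bags: B1 = {2, 4, 5}  B2 = {0, 4, 5}  B3 = {4, 5, 6}  B4 = {0, 3, 4}  B5 = {0, 1, 4}
Tree: B1–B2, B2–B3, B2–B4, B2–B5
Every bag has size at most 3, so the width is 3 − 1 = 2 and tw(G) ≤ 2. Conversely, {0, 1, 4} is a clique of size 3, and the vertices of any clique must share a bag in every tree decomposition; so some bag has ≥ 3 vertices and tw(G) ≥ 2. Combining the bounds, tw(G) = 2.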